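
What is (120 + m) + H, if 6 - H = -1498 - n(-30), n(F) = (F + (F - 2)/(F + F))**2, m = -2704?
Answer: -47636/225 ≈ -211.72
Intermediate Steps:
n(F) = (F + (-2 + F)/(2*F))**2 (n(F) = (F + (-2 + F)/((2*F)))**2 = (F + (-2 + F)*(1/(2*F)))**2 = (F + (-2 + F)/(2*F))**2)
H = 533764/225 (H = 6 - (-1498 - (-2 - 30 + 2*(-30)**2)**2/(4*(-30)**2)) = 6 - (-1498 - (-2 - 30 + 2*900)**2/(4*900)) = 6 - (-1498 - (-2 - 30 + 1800)**2/(4*900)) = 6 - (-1498 - 1768**2/(4*900)) = 6 - (-1498 - 3125824/(4*900)) = 6 - (-1498 - 1*195364/225) = 6 - (-1498 - 195364/225) = 6 - 1*(-532414/225) = 6 + 532414/225 = 533764/225 ≈ 2372.3)
(120 + m) + H = (120 - 2704) + 533764/225 = -2584 + 533764/225 = -47636/225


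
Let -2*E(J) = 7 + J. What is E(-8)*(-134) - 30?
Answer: -97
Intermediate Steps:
E(J) = -7/2 - J/2 (E(J) = -(7 + J)/2 = -7/2 - J/2)
E(-8)*(-134) - 30 = (-7/2 - 1/2*(-8))*(-134) - 30 = (-7/2 + 4)*(-134) - 30 = (1/2)*(-134) - 30 = -67 - 30 = -97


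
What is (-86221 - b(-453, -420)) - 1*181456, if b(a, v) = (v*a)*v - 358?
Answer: 79641881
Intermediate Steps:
b(a, v) = -358 + a*v² (b(a, v) = (a*v)*v - 358 = a*v² - 358 = -358 + a*v²)
(-86221 - b(-453, -420)) - 1*181456 = (-86221 - (-358 - 453*(-420)²)) - 1*181456 = (-86221 - (-358 - 453*176400)) - 181456 = (-86221 - (-358 - 79909200)) - 181456 = (-86221 - 1*(-79909558)) - 181456 = (-86221 + 79909558) - 181456 = 79823337 - 181456 = 79641881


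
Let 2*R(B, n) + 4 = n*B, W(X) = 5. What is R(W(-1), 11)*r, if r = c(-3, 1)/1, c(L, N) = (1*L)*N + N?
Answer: -51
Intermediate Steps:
R(B, n) = -2 + B*n/2 (R(B, n) = -2 + (n*B)/2 = -2 + (B*n)/2 = -2 + B*n/2)
c(L, N) = N + L*N (c(L, N) = L*N + N = N + L*N)
r = -2 (r = (1*(1 - 3))/1 = (1*(-2))*1 = -2*1 = -2)
R(W(-1), 11)*r = (-2 + (1/2)*5*11)*(-2) = (-2 + 55/2)*(-2) = (51/2)*(-2) = -51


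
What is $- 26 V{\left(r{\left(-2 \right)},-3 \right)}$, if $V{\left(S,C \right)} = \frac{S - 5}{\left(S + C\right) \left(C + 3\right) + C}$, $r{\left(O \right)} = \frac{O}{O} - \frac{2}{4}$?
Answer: $-39$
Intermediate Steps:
$r{\left(O \right)} = \frac{1}{2}$ ($r{\left(O \right)} = 1 - \frac{1}{2} = \frac{1}{2}$)
$V{\left(S,C \right)} = \frac{-5 + S}{C + \left(3 + C\right) \left(C + S\right)}$ ($V{\left(S,C \right)} = \frac{-5 + S}{\left(C + S\right) \left(3 + C\right) + C} = \frac{-5 + S}{\left(3 + C\right) \left(C + S\right) + C} = \frac{-5 + S}{C + \left(3 + C\right) \left(C + S\right)}$)
$- 26 V{\left(r{\left(-2 \right)},-3 \right)} = - 26 \frac{-5 + \frac{1}{2}}{\left(-3\right)^{2} + 3 \cdot \frac{1}{2} + 4 \left(-3\right) - \frac{3}{2}} = - 26 \frac{1}{9 + \frac{3}{2} - 12 - \frac{3}{2}} \left(- \frac{9}{2}\right) = - 26 \frac{1}{-3} \left(- \frac{9}{2}\right) = - 26 \left(\left(- \frac{1}{3}\right) \left(- \frac{9}{2}\right)\right) = \left(-26\right) \frac{3}{2} = -39$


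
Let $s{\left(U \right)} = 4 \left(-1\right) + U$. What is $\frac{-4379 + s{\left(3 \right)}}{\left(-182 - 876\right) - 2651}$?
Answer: $\frac{4380}{3709} \approx 1.1809$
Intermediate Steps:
$s{\left(U \right)} = -4 + U$
$\frac{-4379 + s{\left(3 \right)}}{\left(-182 - 876\right) - 2651} = \frac{-4379 + \left(-4 + 3\right)}{\left(-182 - 876\right) - 2651} = \frac{-4379 - 1}{\left(-182 - 876\right) - 2651} = - \frac{4380}{-1058 - 2651} = - \frac{4380}{-3709} = \left(-4380\right) \left(- \frac{1}{3709}\right) = \frac{4380}{3709}$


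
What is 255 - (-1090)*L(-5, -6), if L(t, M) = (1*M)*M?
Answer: 39495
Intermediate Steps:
L(t, M) = M**2 (L(t, M) = M*M = M**2)
255 - (-1090)*L(-5, -6) = 255 - (-1090)*(-6)**2 = 255 - (-1090)*36 = 255 - 1*(-39240) = 255 + 39240 = 39495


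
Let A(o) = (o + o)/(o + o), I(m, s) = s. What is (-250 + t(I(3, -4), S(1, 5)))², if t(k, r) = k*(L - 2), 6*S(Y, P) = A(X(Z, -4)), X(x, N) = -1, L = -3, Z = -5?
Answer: 52900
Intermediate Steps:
A(o) = 1 (A(o) = (2*o)/((2*o)) = (2*o)*(1/(2*o)) = 1)
S(Y, P) = ⅙ (S(Y, P) = (⅙)*1 = ⅙)
t(k, r) = -5*k (t(k, r) = k*(-3 - 2) = k*(-5) = -5*k)
(-250 + t(I(3, -4), S(1, 5)))² = (-250 - 5*(-4))² = (-250 + 20)² = (-230)² = 52900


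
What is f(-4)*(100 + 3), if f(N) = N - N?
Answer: 0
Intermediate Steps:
f(N) = 0
f(-4)*(100 + 3) = 0*(100 + 3) = 0*103 = 0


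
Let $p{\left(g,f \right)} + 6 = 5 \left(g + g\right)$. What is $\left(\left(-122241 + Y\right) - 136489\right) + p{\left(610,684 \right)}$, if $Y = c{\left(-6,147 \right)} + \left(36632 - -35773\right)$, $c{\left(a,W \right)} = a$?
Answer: $-180237$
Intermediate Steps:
$Y = 72399$ ($Y = -6 + \left(36632 - -35773\right) = -6 + \left(36632 + 35773\right) = -6 + 72405 = 72399$)
$p{\left(g,f \right)} = -6 + 10 g$ ($p{\left(g,f \right)} = -6 + 5 \left(g + g\right) = -6 + 5 \cdot 2 g = -6 + 10 g$)
$\left(\left(-122241 + Y\right) - 136489\right) + p{\left(610,684 \right)} = \left(\left(-122241 + 72399\right) - 136489\right) + \left(-6 + 10 \cdot 610\right) = \left(-49842 - 136489\right) + \left(-6 + 6100\right) = -186331 + 6094 = -180237$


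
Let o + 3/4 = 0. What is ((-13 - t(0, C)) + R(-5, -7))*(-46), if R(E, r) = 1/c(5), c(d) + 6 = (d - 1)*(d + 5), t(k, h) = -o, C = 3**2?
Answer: 21459/34 ≈ 631.15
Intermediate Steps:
C = 9
o = -3/4 (o = -3/4 + 0 = -3/4 ≈ -0.75000)
t(k, h) = 3/4 (t(k, h) = -1*(-3/4) = 3/4)
c(d) = -6 + (-1 + d)*(5 + d) (c(d) = -6 + (d - 1)*(d + 5) = -6 + (-1 + d)*(5 + d))
R(E, r) = 1/34 (R(E, r) = 1/(-11 + 5**2 + 4*5) = 1/(-11 + 25 + 20) = 1/34)
((-13 - t(0, C)) + R(-5, -7))*(-46) = ((-13 - 1*3/4) + 1/34)*(-46) = ((-13 - 3/4) + 1/34)*(-46) = (-55/4 + 1/34)*(-46) = -933/68*(-46) = 21459/34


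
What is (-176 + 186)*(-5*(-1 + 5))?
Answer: -200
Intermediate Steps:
(-176 + 186)*(-5*(-1 + 5)) = 10*(-5*4) = 10*(-20) = -200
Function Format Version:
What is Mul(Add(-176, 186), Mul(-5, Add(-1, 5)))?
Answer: -200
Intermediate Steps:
Mul(Add(-176, 186), Mul(-5, Add(-1, 5))) = Mul(10, Mul(-5, 4)) = Mul(10, -20) = -200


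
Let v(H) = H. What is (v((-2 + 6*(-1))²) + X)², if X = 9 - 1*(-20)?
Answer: 8649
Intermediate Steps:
X = 29 (X = 9 + 20 = 29)
(v((-2 + 6*(-1))²) + X)² = ((-2 + 6*(-1))² + 29)² = ((-2 - 6)² + 29)² = ((-8)² + 29)² = (64 + 29)² = 93² = 8649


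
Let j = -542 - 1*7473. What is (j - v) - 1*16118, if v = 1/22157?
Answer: -534714882/22157 ≈ -24133.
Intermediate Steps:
j = -8015 (j = -542 - 7473 = -8015)
v = 1/22157 ≈ 4.5132e-5
(j - v) - 1*16118 = (-8015 - 1*1/22157) - 1*16118 = (-8015 - 1/22157) - 16118 = -177588356/22157 - 16118 = -534714882/22157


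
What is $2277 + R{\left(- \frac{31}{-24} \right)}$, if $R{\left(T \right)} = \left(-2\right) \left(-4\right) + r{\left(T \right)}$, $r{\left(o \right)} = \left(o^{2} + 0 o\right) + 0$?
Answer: $\frac{1317121}{576} \approx 2286.7$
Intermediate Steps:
$r{\left(o \right)} = o^{2}$ ($r{\left(o \right)} = \left(o^{2} + 0\right) + 0 = o^{2} + 0 = o^{2}$)
$R{\left(T \right)} = 8 + T^{2}$ ($R{\left(T \right)} = \left(-2\right) \left(-4\right) + T^{2} = 8 + T^{2}$)
$2277 + R{\left(- \frac{31}{-24} \right)} = 2277 + \left(8 + \left(- \frac{31}{-24}\right)^{2}\right) = 2277 + \left(8 + \left(\left(-31\right) \left(- \frac{1}{24}\right)\right)^{2}\right) = 2277 + \left(8 + \left(\frac{31}{24}\right)^{2}\right) = 2277 + \left(8 + \frac{961}{576}\right) = 2277 + \frac{5569}{576} = \frac{1317121}{576}$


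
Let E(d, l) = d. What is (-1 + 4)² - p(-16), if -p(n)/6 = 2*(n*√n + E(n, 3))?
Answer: -183 - 768*I ≈ -183.0 - 768.0*I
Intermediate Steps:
p(n) = -12*n - 12*n^(3/2) (p(n) = -12*(n*√n + n) = -12*(n^(3/2) + n) = -12*(n + n^(3/2)) = -6*(2*n + 2*n^(3/2)) = -12*n - 12*n^(3/2))
(-1 + 4)² - p(-16) = (-1 + 4)² - (-12*(-16) - (-768)*I) = 3² - (192 - (-768)*I) = 9 - (192 + 768*I) = 9 + (-192 - 768*I) = -183 - 768*I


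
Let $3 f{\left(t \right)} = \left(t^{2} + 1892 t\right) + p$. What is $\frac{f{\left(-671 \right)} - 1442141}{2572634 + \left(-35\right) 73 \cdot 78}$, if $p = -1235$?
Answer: $- \frac{5146949}{7120032} \approx -0.72288$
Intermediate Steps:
$f{\left(t \right)} = - \frac{1235}{3} + \frac{t^{2}}{3} + \frac{1892 t}{3}$ ($f{\left(t \right)} = \frac{\left(t^{2} + 1892 t\right) - 1235}{3} = \frac{-1235 + t^{2} + 1892 t}{3} = - \frac{1235}{3} + \frac{t^{2}}{3} + \frac{1892 t}{3}$)
$\frac{f{\left(-671 \right)} - 1442141}{2572634 + \left(-35\right) 73 \cdot 78} = \frac{\left(- \frac{1235}{3} + \frac{\left(-671\right)^{2}}{3} + \frac{1892}{3} \left(-671\right)\right) - 1442141}{2572634 + \left(-35\right) 73 \cdot 78} = \frac{\left(- \frac{1235}{3} + \frac{1}{3} \cdot 450241 - \frac{1269532}{3}\right) - 1442141}{2572634 - 199290} = \frac{\left(- \frac{1235}{3} + \frac{450241}{3} - \frac{1269532}{3}\right) - 1442141}{2572634 - 199290} = \frac{- \frac{820526}{3} - 1442141}{2373344} = \left(- \frac{5146949}{3}\right) \frac{1}{2373344} = - \frac{5146949}{7120032}$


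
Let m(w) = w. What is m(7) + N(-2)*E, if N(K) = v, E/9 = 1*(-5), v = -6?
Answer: 277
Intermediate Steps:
E = -45 (E = 9*(1*(-5)) = 9*(-5) = -45)
N(K) = -6
m(7) + N(-2)*E = 7 - 6*(-45) = 7 + 270 = 277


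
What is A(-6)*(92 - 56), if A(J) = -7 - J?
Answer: -36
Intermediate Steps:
A(-6)*(92 - 56) = (-7 - 1*(-6))*(92 - 56) = (-7 + 6)*36 = -1*36 = -36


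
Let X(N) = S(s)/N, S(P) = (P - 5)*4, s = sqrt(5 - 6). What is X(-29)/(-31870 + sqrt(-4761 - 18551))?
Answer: -159350/7363971537 - 4*sqrt(1457)/7363971537 + 31870*I/7363971537 - 20*I*sqrt(1457)/7363971537 ≈ -2.166e-5 + 4.2242e-6*I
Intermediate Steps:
s = I (s = sqrt(-1) = I ≈ 1.0*I)
S(P) = -20 + 4*P (S(P) = (-5 + P)*4 = -20 + 4*P)
X(N) = (-20 + 4*I)/N
X(-29)/(-31870 + sqrt(-4761 - 18551)) = (4*(-5 + I)/(-29))/(-31870 + sqrt(-4761 - 18551)) = (4*(-1/29)*(-5 + I))/(-31870 + sqrt(-23312)) = (20/29 - 4*I/29)/(-31870 + 4*I*sqrt(1457))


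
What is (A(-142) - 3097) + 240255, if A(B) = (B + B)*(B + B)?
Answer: 317814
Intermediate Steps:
A(B) = 4*B**2 (A(B) = (2*B)*(2*B) = 4*B**2)
(A(-142) - 3097) + 240255 = (4*(-142)**2 - 3097) + 240255 = (4*20164 - 3097) + 240255 = (80656 - 3097) + 240255 = 77559 + 240255 = 317814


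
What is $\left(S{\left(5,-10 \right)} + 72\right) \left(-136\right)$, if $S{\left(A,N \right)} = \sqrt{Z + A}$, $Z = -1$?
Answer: $-10064$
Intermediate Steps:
$S{\left(A,N \right)} = \sqrt{-1 + A}$
$\left(S{\left(5,-10 \right)} + 72\right) \left(-136\right) = \left(\sqrt{-1 + 5} + 72\right) \left(-136\right) = \left(\sqrt{4} + 72\right) \left(-136\right) = \left(2 + 72\right) \left(-136\right) = 74 \left(-136\right) = -10064$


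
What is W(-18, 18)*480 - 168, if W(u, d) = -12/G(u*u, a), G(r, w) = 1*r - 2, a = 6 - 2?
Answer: -29928/161 ≈ -185.89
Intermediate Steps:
a = 4
G(r, w) = -2 + r (G(r, w) = r - 2 = -2 + r)
W(u, d) = -12/(-2 + u²) (W(u, d) = -12/(-2 + u*u) = -12/(-2 + u²))
W(-18, 18)*480 - 168 = -12/(-2 + (-18)²)*480 - 168 = -12/(-2 + 324)*480 - 168 = -12/322*480 - 168 = -12*1/322*480 - 168 = -6/161*480 - 168 = -2880/161 - 168 = -29928/161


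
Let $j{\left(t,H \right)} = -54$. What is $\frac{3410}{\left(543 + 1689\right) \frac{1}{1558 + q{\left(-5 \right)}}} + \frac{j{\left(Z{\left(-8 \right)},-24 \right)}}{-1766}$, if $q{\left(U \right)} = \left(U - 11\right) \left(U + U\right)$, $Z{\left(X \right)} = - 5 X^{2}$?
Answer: $\frac{41717821}{15894} \approx 2624.8$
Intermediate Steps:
$q{\left(U \right)} = 2 U \left(-11 + U\right)$ ($q{\left(U \right)} = \left(-11 + U\right) 2 U = 2 U \left(-11 + U\right)$)
$\frac{3410}{\left(543 + 1689\right) \frac{1}{1558 + q{\left(-5 \right)}}} + \frac{j{\left(Z{\left(-8 \right)},-24 \right)}}{-1766} = \frac{3410}{\left(543 + 1689\right) \frac{1}{1558 + 2 \left(-5\right) \left(-11 - 5\right)}} - \frac{54}{-1766} = \frac{3410}{2232 \frac{1}{1558 + 2 \left(-5\right) \left(-16\right)}} - - \frac{27}{883} = \frac{3410}{2232 \frac{1}{1558 + 160}} + \frac{27}{883} = \frac{3410}{2232 \cdot \frac{1}{1718}} + \frac{27}{883} = \frac{3410}{\frac{1116}{859}} + \frac{27}{883} = 3410 \cdot \frac{859}{1116} + \frac{27}{883} = \frac{47245}{18} + \frac{27}{883} = \frac{41717821}{15894}$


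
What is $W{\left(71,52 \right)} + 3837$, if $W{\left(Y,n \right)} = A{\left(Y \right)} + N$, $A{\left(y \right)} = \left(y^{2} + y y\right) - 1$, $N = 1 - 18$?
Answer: $13901$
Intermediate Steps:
$N = -17$ ($N = 1 - 18 = -17$)
$A{\left(y \right)} = -1 + 2 y^{2}$ ($A{\left(y \right)} = \left(y^{2} + y^{2}\right) - 1 = 2 y^{2} - 1 = -1 + 2 y^{2}$)
$W{\left(Y,n \right)} = -18 + 2 Y^{2}$ ($W{\left(Y,n \right)} = \left(-1 + 2 Y^{2}\right) - 17 = -18 + 2 Y^{2}$)
$W{\left(71,52 \right)} + 3837 = \left(-18 + 2 \cdot 71^{2}\right) + 3837 = \left(-18 + 2 \cdot 5041\right) + 3837 = \left(-18 + 10082\right) + 3837 = 10064 + 3837 = 13901$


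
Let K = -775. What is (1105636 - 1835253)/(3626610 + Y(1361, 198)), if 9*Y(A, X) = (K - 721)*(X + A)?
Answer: -6566553/30307226 ≈ -0.21667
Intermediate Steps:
Y(A, X) = -1496*A/9 - 1496*X/9 (Y(A, X) = ((-775 - 721)*(X + A))/9 = (-1496*(A + X))/9 = (-1496*A - 1496*X)/9 = -1496*A/9 - 1496*X/9)
(1105636 - 1835253)/(3626610 + Y(1361, 198)) = (1105636 - 1835253)/(3626610 + (-1496/9*1361 - 1496/9*198)) = -729617/(3626610 + (-2036056/9 - 32912)) = -729617/(3626610 - 2332264/9) = -729617/30307226/9 = -729617*9/30307226 = -6566553/30307226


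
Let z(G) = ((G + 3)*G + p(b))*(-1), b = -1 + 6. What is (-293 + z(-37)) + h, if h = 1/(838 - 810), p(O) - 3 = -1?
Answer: -43483/28 ≈ -1553.0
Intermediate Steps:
b = 5
p(O) = 2 (p(O) = 3 - 1 = 2)
h = 1/28 ≈ 0.035714
z(G) = -2 - G*(3 + G) (z(G) = ((G + 3)*G + 2)*(-1) = ((3 + G)*G + 2)*(-1) = (G*(3 + G) + 2)*(-1) = (2 + G*(3 + G))*(-1) = -2 - G*(3 + G))
(-293 + z(-37)) + h = (-293 + (-2 - 1*(-37)² - 3*(-37))) + 1/28 = (-293 + (-2 - 1*1369 + 111)) + 1/28 = (-293 + (-2 - 1369 + 111)) + 1/28 = (-293 - 1260) + 1/28 = -1553 + 1/28 = -43483/28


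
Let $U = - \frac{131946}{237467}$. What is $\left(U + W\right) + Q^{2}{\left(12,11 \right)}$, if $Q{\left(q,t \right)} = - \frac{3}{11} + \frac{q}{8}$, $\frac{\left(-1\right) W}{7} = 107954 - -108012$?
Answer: $- \frac{173752786785757}{114934028} \approx -1.5118 \cdot 10^{6}$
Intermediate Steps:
$W = -1511762$ ($W = - 7 \left(107954 - -108012\right) = - 7 \left(107954 + 108012\right) = \left(-7\right) 215966 = -1511762$)
$Q{\left(q,t \right)} = - \frac{3}{11} + \frac{q}{8}$ ($Q{\left(q,t \right)} = \left(-3\right) \frac{1}{11} + q \frac{1}{8} = - \frac{3}{11} + \frac{q}{8}$)
$U = - \frac{131946}{237467}$ ($U = \left(-131946\right) \frac{1}{237467} = - \frac{131946}{237467} \approx -0.55564$)
$\left(U + W\right) + Q^{2}{\left(12,11 \right)} = \left(- \frac{131946}{237467} - 1511762\right) + \left(- \frac{3}{11} + \frac{1}{8} \cdot 12\right)^{2} = - \frac{358993718800}{237467} + \left(- \frac{3}{11} + \frac{3}{2}\right)^{2} = - \frac{358993718800}{237467} + \left(\frac{27}{22}\right)^{2} = - \frac{358993718800}{237467} + \frac{729}{484} = - \frac{173752786785757}{114934028}$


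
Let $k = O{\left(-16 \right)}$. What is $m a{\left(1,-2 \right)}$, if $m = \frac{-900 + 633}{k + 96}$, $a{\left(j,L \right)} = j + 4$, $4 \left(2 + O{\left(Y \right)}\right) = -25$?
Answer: $- \frac{1780}{117} \approx -15.214$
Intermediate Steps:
$O{\left(Y \right)} = - \frac{33}{4}$ ($O{\left(Y \right)} = -2 + \frac{1}{4} \left(-25\right) = -2 - \frac{25}{4} = - \frac{33}{4}$)
$k = - \frac{33}{4} \approx -8.25$
$a{\left(j,L \right)} = 4 + j$
$m = - \frac{356}{117}$ ($m = \frac{-900 + 633}{- \frac{33}{4} + 96} = - \frac{267}{\frac{351}{4}} = \left(-267\right) \frac{4}{351} = - \frac{356}{117} \approx -3.0427$)
$m a{\left(1,-2 \right)} = - \frac{356 \left(4 + 1\right)}{117} = \left(- \frac{356}{117}\right) 5 = - \frac{1780}{117}$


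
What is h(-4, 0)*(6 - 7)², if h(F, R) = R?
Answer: 0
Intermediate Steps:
h(-4, 0)*(6 - 7)² = 0*(6 - 7)² = 0*(-1)² = 0*1 = 0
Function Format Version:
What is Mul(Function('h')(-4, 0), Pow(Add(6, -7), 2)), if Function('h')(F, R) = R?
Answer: 0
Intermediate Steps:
Mul(Function('h')(-4, 0), Pow(Add(6, -7), 2)) = Mul(0, Pow(Add(6, -7), 2)) = Mul(0, Pow(-1, 2)) = Mul(0, 1) = 0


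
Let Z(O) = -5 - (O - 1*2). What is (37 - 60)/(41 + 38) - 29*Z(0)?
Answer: 6850/79 ≈ 86.709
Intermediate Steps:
Z(O) = -3 - O (Z(O) = -5 - (O - 2) = -5 - (-2 + O) = -5 + (2 - O) = -3 - O)
(37 - 60)/(41 + 38) - 29*Z(0) = (37 - 60)/(41 + 38) - 29*(-3 - 1*0) = -23/79 - 29*(-3 + 0) = -23*1/79 - 29*(-3) = -23/79 + 87 = 6850/79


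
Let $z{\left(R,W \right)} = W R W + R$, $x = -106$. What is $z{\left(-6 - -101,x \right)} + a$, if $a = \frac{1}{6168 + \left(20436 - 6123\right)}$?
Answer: $\frac{21863774716}{20481} \approx 1.0675 \cdot 10^{6}$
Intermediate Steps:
$z{\left(R,W \right)} = R + R W^{2}$ ($z{\left(R,W \right)} = R W W + R = R W^{2} + R = R + R W^{2}$)
$a = \frac{1}{20481}$ ($a = \frac{1}{6168 + 14313} = \frac{1}{20481} \approx 4.8826 \cdot 10^{-5}$)
$z{\left(-6 - -101,x \right)} + a = \left(-6 - -101\right) \left(1 + \left(-106\right)^{2}\right) + \frac{1}{20481} = \left(-6 + 101\right) \left(1 + 11236\right) + \frac{1}{20481} = 95 \cdot 11237 + \frac{1}{20481} = 1067515 + \frac{1}{20481} = \frac{21863774716}{20481}$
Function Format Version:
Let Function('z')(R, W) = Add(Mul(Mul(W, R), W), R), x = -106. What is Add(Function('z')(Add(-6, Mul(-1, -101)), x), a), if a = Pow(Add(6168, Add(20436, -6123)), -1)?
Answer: Rational(21863774716, 20481) ≈ 1.0675e+6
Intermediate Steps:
Function('z')(R, W) = Add(R, Mul(R, Pow(W, 2))) (Function('z')(R, W) = Add(Mul(Mul(R, W), W), R) = Add(Mul(R, Pow(W, 2)), R) = Add(R, Mul(R, Pow(W, 2))))
a = Rational(1, 20481) (a = Pow(Add(6168, 14313), -1) = Pow(20481, -1) = Rational(1, 20481) ≈ 4.8826e-5)
Add(Function('z')(Add(-6, Mul(-1, -101)), x), a) = Add(Mul(Add(-6, Mul(-1, -101)), Add(1, Pow(-106, 2))), Rational(1, 20481)) = Add(Mul(Add(-6, 101), Add(1, 11236)), Rational(1, 20481)) = Add(Mul(95, 11237), Rational(1, 20481)) = Add(1067515, Rational(1, 20481)) = Rational(21863774716, 20481)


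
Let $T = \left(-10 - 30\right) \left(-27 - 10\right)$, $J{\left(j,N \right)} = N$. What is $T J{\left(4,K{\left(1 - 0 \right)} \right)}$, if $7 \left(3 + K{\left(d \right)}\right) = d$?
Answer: $- \frac{29600}{7} \approx -4228.6$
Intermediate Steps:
$K{\left(d \right)} = -3 + \frac{d}{7}$
$T = 1480$ ($T = \left(-40\right) \left(-37\right) = 1480$)
$T J{\left(4,K{\left(1 - 0 \right)} \right)} = 1480 \left(-3 + \frac{1 - 0}{7}\right) = 1480 \left(-3 + \frac{1 + 0}{7}\right) = 1480 \left(-3 + \frac{1}{7} \cdot 1\right) = 1480 \left(-3 + \frac{1}{7}\right) = 1480 \left(- \frac{20}{7}\right) = - \frac{29600}{7}$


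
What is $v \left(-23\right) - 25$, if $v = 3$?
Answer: $-94$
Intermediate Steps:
$v \left(-23\right) - 25 = 3 \left(-23\right) - 25 = -69 - 25 = -94$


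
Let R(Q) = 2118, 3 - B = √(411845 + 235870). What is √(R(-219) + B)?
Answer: √(2121 - √647715) ≈ 36.279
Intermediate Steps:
B = 3 - √647715 (B = 3 - √(411845 + 235870) = 3 - √647715 ≈ -801.81)
√(R(-219) + B) = √(2118 + (3 - √647715)) = √(2121 - √647715)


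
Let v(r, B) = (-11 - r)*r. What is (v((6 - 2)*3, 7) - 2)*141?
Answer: -39198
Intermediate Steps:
v(r, B) = r*(-11 - r)
(v((6 - 2)*3, 7) - 2)*141 = (-(6 - 2)*3*(11 + (6 - 2)*3) - 2)*141 = (-4*3*(11 + 4*3) - 2)*141 = (-1*12*(11 + 12) - 2)*141 = (-1*12*23 - 2)*141 = (-276 - 2)*141 = -278*141 = -39198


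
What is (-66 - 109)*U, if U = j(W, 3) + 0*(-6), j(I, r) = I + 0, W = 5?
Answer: -875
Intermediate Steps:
j(I, r) = I
U = 5 (U = 5 + 0*(-6) = 5 + 0 = 5)
(-66 - 109)*U = (-66 - 109)*5 = -175*5 = -875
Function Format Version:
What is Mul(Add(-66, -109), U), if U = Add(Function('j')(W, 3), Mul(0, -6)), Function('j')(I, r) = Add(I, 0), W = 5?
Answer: -875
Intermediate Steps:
Function('j')(I, r) = I
U = 5 (U = Add(5, Mul(0, -6)) = Add(5, 0) = 5)
Mul(Add(-66, -109), U) = Mul(Add(-66, -109), 5) = Mul(-175, 5) = -875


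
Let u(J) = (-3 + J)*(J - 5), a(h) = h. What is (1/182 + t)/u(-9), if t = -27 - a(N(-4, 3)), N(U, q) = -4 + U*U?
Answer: -7097/30576 ≈ -0.23211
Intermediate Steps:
N(U, q) = -4 + U²
t = -39 (t = -27 - (-4 + (-4)²) = -27 - (-4 + 16) = -27 - 1*12 = -27 - 12 = -39)
u(J) = (-5 + J)*(-3 + J) (u(J) = (-3 + J)*(-5 + J) = (-5 + J)*(-3 + J))
(1/182 + t)/u(-9) = (1/182 - 39)/(15 + (-9)² - 8*(-9)) = (1/182 - 39)/(15 + 81 + 72) = -7097/182/168 = -7097/182*1/168 = -7097/30576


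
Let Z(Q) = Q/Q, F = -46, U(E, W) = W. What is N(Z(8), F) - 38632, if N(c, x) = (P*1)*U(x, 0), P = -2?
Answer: -38632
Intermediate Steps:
Z(Q) = 1
N(c, x) = 0 (N(c, x) = -2*1*0 = -2*0 = 0)
N(Z(8), F) - 38632 = 0 - 38632 = -38632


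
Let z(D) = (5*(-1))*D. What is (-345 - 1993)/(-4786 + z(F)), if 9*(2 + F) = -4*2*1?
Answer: 10521/21472 ≈ 0.48999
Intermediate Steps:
F = -26/9 (F = -2 + (-4*2*1)/9 = -2 + (-8*1)/9 = -2 + (⅑)*(-8) = -2 - 8/9 = -26/9 ≈ -2.8889)
z(D) = -5*D
(-345 - 1993)/(-4786 + z(F)) = (-345 - 1993)/(-4786 - 5*(-26/9)) = -2338/(-4786 + 130/9) = -2338/(-42944/9) = -2338*(-9/42944) = 10521/21472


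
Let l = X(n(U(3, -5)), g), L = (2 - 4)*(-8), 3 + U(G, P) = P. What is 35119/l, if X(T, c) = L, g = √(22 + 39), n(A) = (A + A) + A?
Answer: 35119/16 ≈ 2194.9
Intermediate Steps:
U(G, P) = -3 + P
n(A) = 3*A (n(A) = 2*A + A = 3*A)
g = √61 ≈ 7.8102
L = 16 (L = -2*(-8) = 16)
X(T, c) = 16
l = 16
35119/l = 35119/16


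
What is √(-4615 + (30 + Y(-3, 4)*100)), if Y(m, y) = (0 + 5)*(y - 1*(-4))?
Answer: 3*I*√65 ≈ 24.187*I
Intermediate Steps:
Y(m, y) = 20 + 5*y (Y(m, y) = 5*(y + 4) = 5*(4 + y) = 20 + 5*y)
√(-4615 + (30 + Y(-3, 4)*100)) = √(-4615 + (30 + (20 + 5*4)*100)) = √(-4615 + (30 + (20 + 20)*100)) = √(-4615 + (30 + 40*100)) = √(-4615 + (30 + 4000)) = √(-4615 + 4030) = √(-585) = 3*I*√65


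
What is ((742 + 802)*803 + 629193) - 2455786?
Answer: -586761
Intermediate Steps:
((742 + 802)*803 + 629193) - 2455786 = (1544*803 + 629193) - 2455786 = (1239832 + 629193) - 2455786 = 1869025 - 2455786 = -586761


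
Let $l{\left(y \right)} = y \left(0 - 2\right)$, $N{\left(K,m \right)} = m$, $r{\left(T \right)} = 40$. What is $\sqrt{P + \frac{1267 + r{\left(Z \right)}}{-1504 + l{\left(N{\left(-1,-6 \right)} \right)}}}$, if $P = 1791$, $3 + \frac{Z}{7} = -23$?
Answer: $\frac{\sqrt{996232645}}{746} \approx 42.31$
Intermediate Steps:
$Z = -182$ ($Z = -21 + 7 \left(-23\right) = -21 - 161 = -182$)
$l{\left(y \right)} = - 2 y$ ($l{\left(y \right)} = y \left(-2\right) = - 2 y$)
$\sqrt{P + \frac{1267 + r{\left(Z \right)}}{-1504 + l{\left(N{\left(-1,-6 \right)} \right)}}} = \sqrt{1791 + \frac{1267 + 40}{-1504 - -12}} = \sqrt{1791 + \frac{1307}{-1504 + 12}} = \sqrt{1791 + \frac{1307}{-1492}} = \sqrt{1791 + 1307 \left(- \frac{1}{1492}\right)} = \sqrt{1791 - \frac{1307}{1492}} = \sqrt{\frac{2670865}{1492}} = \frac{\sqrt{996232645}}{746}$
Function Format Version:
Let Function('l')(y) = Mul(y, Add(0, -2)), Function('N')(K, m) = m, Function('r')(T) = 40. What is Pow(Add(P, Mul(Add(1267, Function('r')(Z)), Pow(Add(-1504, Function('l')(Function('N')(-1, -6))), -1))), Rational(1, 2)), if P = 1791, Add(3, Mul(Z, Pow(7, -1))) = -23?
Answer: Mul(Rational(1, 746), Pow(996232645, Rational(1, 2))) ≈ 42.310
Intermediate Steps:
Z = -182 (Z = Add(-21, Mul(7, -23)) = Add(-21, -161) = -182)
Function('l')(y) = Mul(-2, y) (Function('l')(y) = Mul(y, -2) = Mul(-2, y))
Pow(Add(P, Mul(Add(1267, Function('r')(Z)), Pow(Add(-1504, Function('l')(Function('N')(-1, -6))), -1))), Rational(1, 2)) = Pow(Add(1791, Mul(Add(1267, 40), Pow(Add(-1504, Mul(-2, -6)), -1))), Rational(1, 2)) = Pow(Add(1791, Mul(1307, Pow(Add(-1504, 12), -1))), Rational(1, 2)) = Pow(Add(1791, Mul(1307, Pow(-1492, -1))), Rational(1, 2)) = Pow(Add(1791, Mul(1307, Rational(-1, 1492))), Rational(1, 2)) = Pow(Add(1791, Rational(-1307, 1492)), Rational(1, 2)) = Pow(Rational(2670865, 1492), Rational(1, 2)) = Mul(Rational(1, 746), Pow(996232645, Rational(1, 2)))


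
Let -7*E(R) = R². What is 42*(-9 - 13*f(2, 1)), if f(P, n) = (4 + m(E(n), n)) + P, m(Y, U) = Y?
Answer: -3576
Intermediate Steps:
E(R) = -R²/7
f(P, n) = 4 + P - n²/7 (f(P, n) = (4 - n²/7) + P = 4 + P - n²/7)
42*(-9 - 13*f(2, 1)) = 42*(-9 - 13*(4 + 2 - ⅐*1²)) = 42*(-9 - 13*(4 + 2 - ⅐*1)) = 42*(-9 - 13*(4 + 2 - ⅐)) = 42*(-9 - 13*41/7) = 42*(-9 - 533/7) = 42*(-596/7) = -3576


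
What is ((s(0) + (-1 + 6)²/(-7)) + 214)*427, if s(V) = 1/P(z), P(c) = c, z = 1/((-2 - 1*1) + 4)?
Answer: 90280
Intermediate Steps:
z = 1 (z = 1/((-2 - 1) + 4) = 1/(-3 + 4) = 1/1 = 1)
s(V) = 1 (s(V) = 1/1 = 1)
((s(0) + (-1 + 6)²/(-7)) + 214)*427 = ((1 + (-1 + 6)²/(-7)) + 214)*427 = ((1 - ⅐*5²) + 214)*427 = ((1 - ⅐*25) + 214)*427 = ((1 - 25/7) + 214)*427 = (-18/7 + 214)*427 = (1480/7)*427 = 90280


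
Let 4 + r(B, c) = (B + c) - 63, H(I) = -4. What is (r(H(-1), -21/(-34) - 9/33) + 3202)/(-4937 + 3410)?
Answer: -1171123/571098 ≈ -2.0507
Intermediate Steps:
r(B, c) = -67 + B + c (r(B, c) = -4 + ((B + c) - 63) = -4 + (-63 + B + c) = -67 + B + c)
(r(H(-1), -21/(-34) - 9/33) + 3202)/(-4937 + 3410) = ((-67 - 4 + (-21/(-34) - 9/33)) + 3202)/(-4937 + 3410) = ((-67 - 4 + (-21*(-1/34) - 9*1/33)) + 3202)/(-1527) = ((-67 - 4 + (21/34 - 3/11)) + 3202)*(-1/1527) = ((-67 - 4 + 129/374) + 3202)*(-1/1527) = (-26425/374 + 3202)*(-1/1527) = (1171123/374)*(-1/1527) = -1171123/571098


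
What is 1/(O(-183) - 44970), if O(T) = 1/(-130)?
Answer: -130/5846101 ≈ -2.2237e-5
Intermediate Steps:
O(T) = -1/130
1/(O(-183) - 44970) = 1/(-1/130 - 44970) = 1/(-5846101/130) = -130/5846101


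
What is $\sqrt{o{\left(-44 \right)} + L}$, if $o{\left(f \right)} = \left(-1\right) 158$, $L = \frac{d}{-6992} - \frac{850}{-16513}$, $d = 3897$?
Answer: $\frac{i \sqrt{2695157234502301}}{4123532} \approx 12.59 i$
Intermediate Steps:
$L = - \frac{58407961}{115458896}$ ($L = \frac{3897}{-6992} - \frac{850}{-16513} = 3897 \left(- \frac{1}{6992}\right) - - \frac{850}{16513} = - \frac{3897}{6992} + \frac{850}{16513} = - \frac{58407961}{115458896} \approx -0.50588$)
$o{\left(f \right)} = -158$
$\sqrt{o{\left(-44 \right)} + L} = \sqrt{-158 - \frac{58407961}{115458896}} = \sqrt{- \frac{18300913529}{115458896}} = \frac{i \sqrt{2695157234502301}}{4123532}$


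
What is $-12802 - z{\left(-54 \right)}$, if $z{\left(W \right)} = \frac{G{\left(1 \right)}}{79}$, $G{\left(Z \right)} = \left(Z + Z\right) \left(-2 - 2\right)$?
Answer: $- \frac{1011350}{79} \approx -12802.0$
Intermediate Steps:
$G{\left(Z \right)} = - 8 Z$ ($G{\left(Z \right)} = 2 Z \left(-4\right) = - 8 Z$)
$z{\left(W \right)} = - \frac{8}{79}$ ($z{\left(W \right)} = \frac{\left(-8\right) 1}{79} = \left(-8\right) \frac{1}{79} = - \frac{8}{79}$)
$-12802 - z{\left(-54 \right)} = -12802 - - \frac{8}{79} = -12802 + \frac{8}{79} = - \frac{1011350}{79}$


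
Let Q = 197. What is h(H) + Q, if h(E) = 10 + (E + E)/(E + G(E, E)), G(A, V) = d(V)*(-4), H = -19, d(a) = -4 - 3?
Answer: 1825/9 ≈ 202.78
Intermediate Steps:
d(a) = -7
G(A, V) = 28 (G(A, V) = -7*(-4) = 28)
h(E) = 10 + 2*E/(28 + E) (h(E) = 10 + (E + E)/(E + 28) = 10 + (2*E)/(28 + E) = 10 + 2*E/(28 + E))
h(H) + Q = 4*(70 + 3*(-19))/(28 - 19) + 197 = 4*(70 - 57)/9 + 197 = 4*(⅑)*13 + 197 = 52/9 + 197 = 1825/9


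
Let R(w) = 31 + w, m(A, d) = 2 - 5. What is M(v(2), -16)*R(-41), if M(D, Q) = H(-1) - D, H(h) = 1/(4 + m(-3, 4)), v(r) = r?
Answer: 10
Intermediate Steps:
m(A, d) = -3
H(h) = 1 (H(h) = 1/(4 - 3) = 1/1 = 1)
M(D, Q) = 1 - D
M(v(2), -16)*R(-41) = (1 - 1*2)*(31 - 41) = (1 - 2)*(-10) = -1*(-10) = 10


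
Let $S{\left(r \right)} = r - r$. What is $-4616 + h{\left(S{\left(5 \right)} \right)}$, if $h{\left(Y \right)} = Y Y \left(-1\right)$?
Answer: $-4616$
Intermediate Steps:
$S{\left(r \right)} = 0$
$h{\left(Y \right)} = - Y^{2}$ ($h{\left(Y \right)} = Y^{2} \left(-1\right) = - Y^{2}$)
$-4616 + h{\left(S{\left(5 \right)} \right)} = -4616 - 0^{2} = -4616 - 0 = -4616 + 0 = -4616$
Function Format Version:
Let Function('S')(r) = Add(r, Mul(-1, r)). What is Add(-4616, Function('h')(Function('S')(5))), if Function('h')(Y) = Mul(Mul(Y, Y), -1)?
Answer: -4616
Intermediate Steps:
Function('S')(r) = 0
Function('h')(Y) = Mul(-1, Pow(Y, 2)) (Function('h')(Y) = Mul(Pow(Y, 2), -1) = Mul(-1, Pow(Y, 2)))
Add(-4616, Function('h')(Function('S')(5))) = Add(-4616, Mul(-1, Pow(0, 2))) = Add(-4616, Mul(-1, 0)) = Add(-4616, 0) = -4616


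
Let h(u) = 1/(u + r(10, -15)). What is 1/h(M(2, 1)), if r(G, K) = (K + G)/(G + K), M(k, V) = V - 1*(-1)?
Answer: 3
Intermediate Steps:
M(k, V) = 1 + V (M(k, V) = V + 1 = 1 + V)
r(G, K) = 1 (r(G, K) = (G + K)/(G + K) = 1)
h(u) = 1/(1 + u) (h(u) = 1/(u + 1) = 1/(1 + u))
1/h(M(2, 1)) = 1/(1/(1 + (1 + 1))) = 1/(1/(1 + 2)) = 1/(1/3) = 3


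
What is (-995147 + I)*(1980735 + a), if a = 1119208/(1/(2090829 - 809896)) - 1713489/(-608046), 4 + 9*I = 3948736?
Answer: -161673686781254642192319/202682 ≈ -7.9767e+17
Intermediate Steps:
I = 438748 (I = -4/9 + (⅑)*3948736 = -4/9 + 3948736/9 = 438748)
a = 290571089109944811/202682 (a = 1119208/(1/1280933) - 1713489*(-1/608046) = 1119208/(1/1280933) + 571163/202682 = 1119208*1280933 + 571163/202682 = 1433630461064 + 571163/202682 = 290571089109944811/202682 ≈ 1.4336e+12)
(-995147 + I)*(1980735 + a) = (-995147 + 438748)*(1980735 + 290571089109944811/202682) = -556399*290571490569276081/202682 = -161673686781254642192319/202682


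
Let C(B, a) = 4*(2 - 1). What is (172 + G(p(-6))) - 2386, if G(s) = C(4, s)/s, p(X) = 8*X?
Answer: -26569/12 ≈ -2214.1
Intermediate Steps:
C(B, a) = 4 (C(B, a) = 4*1 = 4)
G(s) = 4/s
(172 + G(p(-6))) - 2386 = (172 + 4/((8*(-6)))) - 2386 = (172 + 4/(-48)) - 2386 = (172 + 4*(-1/48)) - 2386 = (172 - 1/12) - 2386 = 2063/12 - 2386 = -26569/12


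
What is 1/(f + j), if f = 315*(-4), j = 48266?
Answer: 1/47006 ≈ 2.1274e-5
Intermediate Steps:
f = -1260
1/(f + j) = 1/(-1260 + 48266) = 1/47006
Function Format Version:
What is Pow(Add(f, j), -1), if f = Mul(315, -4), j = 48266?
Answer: Rational(1, 47006) ≈ 2.1274e-5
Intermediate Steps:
f = -1260
Pow(Add(f, j), -1) = Pow(Add(-1260, 48266), -1) = Pow(47006, -1) = Rational(1, 47006)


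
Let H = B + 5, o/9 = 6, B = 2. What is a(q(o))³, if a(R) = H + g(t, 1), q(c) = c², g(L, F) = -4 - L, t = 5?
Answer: -8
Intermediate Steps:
o = 54 (o = 9*6 = 54)
H = 7 (H = 2 + 5 = 7)
a(R) = -2 (a(R) = 7 + (-4 - 1*5) = 7 + (-4 - 5) = 7 - 9 = -2)
a(q(o))³ = (-2)³ = -8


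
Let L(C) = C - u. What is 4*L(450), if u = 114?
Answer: 1344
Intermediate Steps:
L(C) = -114 + C (L(C) = C - 1*114 = C - 114 = -114 + C)
4*L(450) = 4*(-114 + 450) = 4*336 = 1344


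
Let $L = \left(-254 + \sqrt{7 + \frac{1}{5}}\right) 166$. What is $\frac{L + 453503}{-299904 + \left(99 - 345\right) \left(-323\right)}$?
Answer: $- \frac{137113}{73482} - \frac{166 \sqrt{5}}{183705} \approx -1.868$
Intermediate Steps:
$L = -42164 + \frac{996 \sqrt{5}}{5}$ ($L = \left(-254 + \sqrt{7 + \frac{1}{5}}\right) 166 = \left(-254 + \sqrt{\frac{36}{5}}\right) 166 = \left(-254 + \frac{6 \sqrt{5}}{5}\right) 166 = -42164 + \frac{996 \sqrt{5}}{5} \approx -41719.0$)
$\frac{L + 453503}{-299904 + \left(99 - 345\right) \left(-323\right)} = \frac{\left(-42164 + \frac{996 \sqrt{5}}{5}\right) + 453503}{-299904 + \left(99 - 345\right) \left(-323\right)} = \frac{411339 + \frac{996 \sqrt{5}}{5}}{-299904 - -79458} = \frac{411339 + \frac{996 \sqrt{5}}{5}}{-299904 + 79458} = \frac{411339 + \frac{996 \sqrt{5}}{5}}{-220446} = \left(411339 + \frac{996 \sqrt{5}}{5}\right) \left(- \frac{1}{220446}\right) = - \frac{137113}{73482} - \frac{166 \sqrt{5}}{183705}$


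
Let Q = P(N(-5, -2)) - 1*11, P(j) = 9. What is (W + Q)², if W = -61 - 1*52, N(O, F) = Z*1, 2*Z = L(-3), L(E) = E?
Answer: 13225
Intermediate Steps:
Z = -3/2 (Z = (½)*(-3) = -3/2 ≈ -1.5000)
N(O, F) = -3/2 (N(O, F) = -3/2*1 = -3/2)
W = -113 (W = -61 - 52 = -113)
Q = -2 (Q = 9 - 1*11 = 9 - 11 = -2)
(W + Q)² = (-113 - 2)² = (-115)² = 13225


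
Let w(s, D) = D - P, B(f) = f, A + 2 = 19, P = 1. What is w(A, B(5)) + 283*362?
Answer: 102450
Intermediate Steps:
A = 17 (A = -2 + 19 = 17)
w(s, D) = -1 + D (w(s, D) = D - 1*1 = D - 1 = -1 + D)
w(A, B(5)) + 283*362 = (-1 + 5) + 283*362 = 4 + 102446 = 102450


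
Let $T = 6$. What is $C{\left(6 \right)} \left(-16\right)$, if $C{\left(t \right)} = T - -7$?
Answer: $-208$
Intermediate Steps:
$C{\left(t \right)} = 13$ ($C{\left(t \right)} = 6 - -7 = 6 + 7 = 13$)
$C{\left(6 \right)} \left(-16\right) = 13 \left(-16\right) = -208$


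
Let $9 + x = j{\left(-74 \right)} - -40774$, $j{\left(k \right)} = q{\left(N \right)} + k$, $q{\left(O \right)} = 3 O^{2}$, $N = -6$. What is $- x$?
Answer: $-40799$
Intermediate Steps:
$j{\left(k \right)} = 108 + k$ ($j{\left(k \right)} = 3 \left(-6\right)^{2} + k = 3 \cdot 36 + k = 108 + k$)
$x = 40799$ ($x = -9 + \left(\left(108 - 74\right) - -40774\right) = -9 + \left(34 + 40774\right) = -9 + 40808 = 40799$)
$- x = \left(-1\right) 40799 = -40799$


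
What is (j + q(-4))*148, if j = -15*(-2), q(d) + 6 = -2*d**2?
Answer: -1184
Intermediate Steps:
q(d) = -6 - 2*d**2
j = 30
(j + q(-4))*148 = (30 + (-6 - 2*(-4)**2))*148 = (30 + (-6 - 2*16))*148 = (30 + (-6 - 32))*148 = (30 - 38)*148 = -8*148 = -1184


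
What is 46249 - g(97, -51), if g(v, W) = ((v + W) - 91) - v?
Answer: 46391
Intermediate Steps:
g(v, W) = -91 + W (g(v, W) = ((W + v) - 91) - v = (-91 + W + v) - v = -91 + W)
46249 - g(97, -51) = 46249 - (-91 - 51) = 46249 - 1*(-142) = 46249 + 142 = 46391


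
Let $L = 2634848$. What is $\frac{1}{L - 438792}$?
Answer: $\frac{1}{2196056} \approx 4.5536 \cdot 10^{-7}$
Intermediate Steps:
$\frac{1}{L - 438792} = \frac{1}{2634848 - 438792} = \frac{1}{2196056}$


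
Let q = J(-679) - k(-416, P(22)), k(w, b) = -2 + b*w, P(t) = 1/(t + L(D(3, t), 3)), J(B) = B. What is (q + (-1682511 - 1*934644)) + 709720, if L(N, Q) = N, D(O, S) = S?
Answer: -20989128/11 ≈ -1.9081e+6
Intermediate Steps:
P(t) = 1/(2*t) (P(t) = 1/(t + t) = 1/(2*t))
q = -7343/11 (q = -679 - (-2 + ((½)/22)*(-416)) = -679 - (-2 + ((½)*(1/22))*(-416)) = -679 - (-2 + (1/44)*(-416)) = -679 - (-2 - 104/11) = -679 - 1*(-126/11) = -679 + 126/11 = -7343/11 ≈ -667.54)
(q + (-1682511 - 1*934644)) + 709720 = (-7343/11 + (-1682511 - 1*934644)) + 709720 = (-7343/11 + (-1682511 - 934644)) + 709720 = (-7343/11 - 2617155) + 709720 = -28796048/11 + 709720 = -20989128/11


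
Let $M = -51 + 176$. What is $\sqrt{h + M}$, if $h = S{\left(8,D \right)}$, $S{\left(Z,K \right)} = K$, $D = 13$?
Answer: $\sqrt{138} \approx 11.747$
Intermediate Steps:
$M = 125$
$h = 13$
$\sqrt{h + M} = \sqrt{13 + 125} = \sqrt{138}$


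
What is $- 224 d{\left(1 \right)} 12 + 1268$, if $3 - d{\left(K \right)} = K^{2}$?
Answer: $-4108$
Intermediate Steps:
$d{\left(K \right)} = 3 - K^{2}$
$- 224 d{\left(1 \right)} 12 + 1268 = - 224 \left(3 - 1^{2}\right) 12 + 1268 = - 224 \left(3 - 1\right) 12 + 1268 = - 224 \cdot 2 \cdot 12 + 1268 = \left(-224\right) 24 + 1268 = -5376 + 1268 = -4108$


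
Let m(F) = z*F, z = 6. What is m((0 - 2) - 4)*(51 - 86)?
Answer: 1260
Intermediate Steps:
m(F) = 6*F
m((0 - 2) - 4)*(51 - 86) = (6*((0 - 2) - 4))*(51 - 86) = (6*(-2 - 4))*(-35) = (6*(-6))*(-35) = -36*(-35) = 1260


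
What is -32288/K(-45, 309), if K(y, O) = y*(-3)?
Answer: -32288/135 ≈ -239.17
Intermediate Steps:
K(y, O) = -3*y
-32288/K(-45, 309) = -32288/((-3*(-45))) = -32288/135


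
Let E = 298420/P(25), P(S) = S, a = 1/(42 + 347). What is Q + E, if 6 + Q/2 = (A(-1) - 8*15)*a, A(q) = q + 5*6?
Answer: 23192826/1945 ≈ 11924.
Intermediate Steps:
a = 1/389 ≈ 0.0025707
A(q) = 30 + q (A(q) = q + 30 = 30 + q)
E = 59684/5 (E = 298420/25 = 298420*(1/25) = 59684/5 ≈ 11937.)
Q = -4850/389 (Q = -12 + 2*(((30 - 1) - 8*15)*(1/389)) = -12 + 2*((29 - 120)*(1/389)) = -12 + 2*(-91*1/389) = -12 + 2*(-91/389) = -12 - 182/389 = -4850/389 ≈ -12.468)
Q + E = -4850/389 + 59684/5 = 23192826/1945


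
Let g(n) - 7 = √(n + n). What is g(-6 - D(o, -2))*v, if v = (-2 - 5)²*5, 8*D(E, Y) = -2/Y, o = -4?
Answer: 1715 + 1715*I/2 ≈ 1715.0 + 857.5*I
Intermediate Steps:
D(E, Y) = -1/(4*Y) (D(E, Y) = (-2/Y)/8 = -1/(4*Y))
g(n) = 7 + √2*√n (g(n) = 7 + √(n + n) = 7 + √(2*n) = 7 + √2*√n)
v = 245 (v = (-7)²*5 = 49*5 = 245)
g(-6 - D(o, -2))*v = (7 + √2*√(-6 - (-1)/(4*(-2))))*245 = (7 + √2*√(-6 - (-1)*(-1)/(4*2)))*245 = (7 + √2*√(-6 - 1*⅛))*245 = (7 + √2*√(-6 - ⅛))*245 = (7 + √2*√(-49/8))*245 = (7 + √2*(7*I*√2/4))*245 = (7 + 7*I/2)*245 = 1715 + 1715*I/2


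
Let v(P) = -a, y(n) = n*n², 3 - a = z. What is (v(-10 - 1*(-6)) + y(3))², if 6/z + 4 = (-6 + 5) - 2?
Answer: 26244/49 ≈ 535.59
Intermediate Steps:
z = -6/7 (z = 6/(-4 + ((-6 + 5) - 2)) = 6/(-4 + (-1 - 2)) = 6/(-4 - 3) = 6/(-7) = 6*(-⅐) = -6/7 ≈ -0.85714)
a = 27/7 (a = 3 - 1*(-6/7) = 3 + 6/7 = 27/7 ≈ 3.8571)
y(n) = n³
v(P) = -27/7 (v(P) = -1*27/7 = -27/7)
(v(-10 - 1*(-6)) + y(3))² = (-27/7 + 3³)² = (-27/7 + 27)² = (162/7)² = 26244/49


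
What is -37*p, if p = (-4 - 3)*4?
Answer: 1036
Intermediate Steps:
p = -28 (p = -7*4 = -28)
-37*p = -37*(-28) = 1036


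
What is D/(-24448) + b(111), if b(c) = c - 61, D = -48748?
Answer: 317787/6112 ≈ 51.994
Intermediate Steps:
b(c) = -61 + c
D/(-24448) + b(111) = -48748/(-24448) + (-61 + 111) = -48748*(-1/24448) + 50 = 12187/6112 + 50 = 317787/6112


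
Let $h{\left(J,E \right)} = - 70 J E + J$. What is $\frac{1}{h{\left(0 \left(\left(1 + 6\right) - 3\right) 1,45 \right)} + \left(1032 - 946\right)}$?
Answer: $\frac{1}{86} \approx 0.011628$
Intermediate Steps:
$h{\left(J,E \right)} = J - 70 E J$ ($h{\left(J,E \right)} = - 70 E J + J = J - 70 E J$)
$\frac{1}{h{\left(0 \left(\left(1 + 6\right) - 3\right) 1,45 \right)} + \left(1032 - 946\right)} = \frac{1}{0 \left(\left(1 + 6\right) - 3\right) 1 \left(1 - 3150\right) + \left(1032 - 946\right)} = \frac{1}{0 \left(7 - 3\right) 1 \left(1 - 3150\right) + 86} = \frac{1}{0 \cdot 4 \cdot 1 \left(-3149\right) + 86} = \frac{1}{0 \cdot 1 \left(-3149\right) + 86} = \frac{1}{0 \left(-3149\right) + 86} = \frac{1}{0 + 86} = \frac{1}{86}$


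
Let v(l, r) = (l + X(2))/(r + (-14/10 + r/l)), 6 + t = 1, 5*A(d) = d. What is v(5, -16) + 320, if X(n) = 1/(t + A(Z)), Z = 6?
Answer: 625790/1957 ≈ 319.77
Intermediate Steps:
A(d) = d/5
t = -5 (t = -6 + 1 = -5)
X(n) = -5/19 (X(n) = 1/(-5 + (1/5)*6) = 1/(-5 + 6/5) = 1/(-19/5) = -5/19)
v(l, r) = (-5/19 + l)/(-7/5 + r + r/l) (v(l, r) = (l - 5/19)/(r + (-14/10 + r/l)) = (-5/19 + l)/(r + (-14*1/10 + r/l)) = (-5/19 + l)/(r + (-7/5 + r/l)) = (-5/19 + l)/(-7/5 + r + r/l))
v(5, -16) + 320 = (5/19)*5*(-5 + 19*5)/(-7*5 + 5*(-16) + 5*5*(-16)) + 320 = (5/19)*5*(-5 + 95)/(-35 - 80 - 400) + 320 = (5/19)*5*90/(-515) + 320 = (5/19)*5*(-1/515)*90 + 320 = -450/1957 + 320 = 625790/1957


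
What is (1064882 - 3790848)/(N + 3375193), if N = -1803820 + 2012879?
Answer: -1362983/1792126 ≈ -0.76054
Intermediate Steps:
N = 209059
(1064882 - 3790848)/(N + 3375193) = (1064882 - 3790848)/(209059 + 3375193) = -2725966/3584252 = -2725966*1/3584252 = -1362983/1792126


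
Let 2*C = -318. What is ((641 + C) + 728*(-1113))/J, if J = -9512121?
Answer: 809782/9512121 ≈ 0.085132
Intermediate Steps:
C = -159 (C = (1/2)*(-318) = -159)
((641 + C) + 728*(-1113))/J = ((641 - 159) + 728*(-1113))/(-9512121) = (482 - 810264)*(-1/9512121) = -809782*(-1/9512121) = 809782/9512121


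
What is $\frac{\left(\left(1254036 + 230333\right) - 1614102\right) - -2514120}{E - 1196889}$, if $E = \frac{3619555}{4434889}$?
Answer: $- \frac{10574491678043}{5308066240766} \approx -1.9922$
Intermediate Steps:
$E = \frac{3619555}{4434889}$ ($E = 3619555 \cdot \frac{1}{4434889} = \frac{3619555}{4434889} \approx 0.81615$)
$\frac{\left(\left(1254036 + 230333\right) - 1614102\right) - -2514120}{E - 1196889} = \frac{\left(\left(1254036 + 230333\right) - 1614102\right) - -2514120}{\frac{3619555}{4434889} - 1196889} = \frac{\left(1484369 - 1614102\right) + 2514120}{- \frac{5308066240766}{4434889}} = \left(-129733 + 2514120\right) \left(- \frac{4434889}{5308066240766}\right) = 2384387 \left(- \frac{4434889}{5308066240766}\right) = - \frac{10574491678043}{5308066240766}$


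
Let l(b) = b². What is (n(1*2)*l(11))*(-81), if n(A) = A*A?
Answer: -39204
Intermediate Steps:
n(A) = A²
(n(1*2)*l(11))*(-81) = ((1*2)²*11²)*(-81) = (2²*121)*(-81) = (4*121)*(-81) = 484*(-81) = -39204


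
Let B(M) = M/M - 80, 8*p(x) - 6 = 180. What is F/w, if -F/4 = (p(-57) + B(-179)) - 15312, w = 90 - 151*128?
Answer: -61471/19238 ≈ -3.1953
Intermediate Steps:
p(x) = 93/4 (p(x) = ¾ + (⅛)*180 = ¾ + 45/2 = 93/4)
B(M) = -79 (B(M) = 1 - 80 = -79)
w = -19238 (w = 90 - 19328 = -19238)
F = 61471 (F = -4*((93/4 - 79) - 15312) = -4*(-223/4 - 15312) = -4*(-61471/4) = 61471)
F/w = 61471/(-19238) = 61471*(-1/19238) = -61471/19238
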